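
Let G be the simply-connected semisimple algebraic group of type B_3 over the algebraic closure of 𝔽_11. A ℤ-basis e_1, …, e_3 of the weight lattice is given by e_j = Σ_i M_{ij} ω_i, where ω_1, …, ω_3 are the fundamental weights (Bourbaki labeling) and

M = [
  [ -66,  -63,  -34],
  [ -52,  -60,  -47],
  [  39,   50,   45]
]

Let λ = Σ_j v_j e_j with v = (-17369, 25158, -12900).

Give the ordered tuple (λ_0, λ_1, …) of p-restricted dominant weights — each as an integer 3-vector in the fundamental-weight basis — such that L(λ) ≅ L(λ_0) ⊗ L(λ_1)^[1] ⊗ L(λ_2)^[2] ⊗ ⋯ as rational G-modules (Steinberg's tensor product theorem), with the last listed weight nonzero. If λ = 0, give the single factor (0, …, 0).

ω-coordinates c = M·v, v = (-17369, 25158, -12900):
  c_1 = (-66)·(-17369) + (-63)·(25158) + (-34)·(-12900) = 0
  c_2 = (-52)·(-17369) + (-60)·(25158) + (-47)·(-12900) = 8
  c_3 = (39)·(-17369) + 50·25158 + (45)·(-12900) = 9
p = 11; digits c_i = Σ_j d_{ij}·11^j, 0 ≤ d_{ij} < 11:
  c_1 = 0
  c_2 = 8 = 8·11^0
  c_3 = 9 = 9·11^0
Factor λ_0 = (0, 8, 9)

((0, 8, 9),)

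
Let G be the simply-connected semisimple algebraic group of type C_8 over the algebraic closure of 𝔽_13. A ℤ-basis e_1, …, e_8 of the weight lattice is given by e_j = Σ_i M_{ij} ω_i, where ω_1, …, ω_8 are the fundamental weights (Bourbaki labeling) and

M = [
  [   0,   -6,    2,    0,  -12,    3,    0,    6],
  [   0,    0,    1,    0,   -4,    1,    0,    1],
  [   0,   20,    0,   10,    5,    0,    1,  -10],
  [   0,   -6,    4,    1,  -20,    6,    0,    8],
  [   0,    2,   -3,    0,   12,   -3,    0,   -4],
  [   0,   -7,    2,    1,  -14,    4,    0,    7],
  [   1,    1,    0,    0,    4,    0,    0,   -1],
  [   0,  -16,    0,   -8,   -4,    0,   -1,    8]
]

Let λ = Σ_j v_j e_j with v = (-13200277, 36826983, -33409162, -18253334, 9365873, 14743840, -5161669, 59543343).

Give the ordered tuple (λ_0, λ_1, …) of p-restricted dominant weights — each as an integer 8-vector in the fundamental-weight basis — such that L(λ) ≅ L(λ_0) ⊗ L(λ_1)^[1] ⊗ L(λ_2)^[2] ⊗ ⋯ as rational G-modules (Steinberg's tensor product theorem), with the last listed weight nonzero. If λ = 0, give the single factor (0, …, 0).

((2, 1, 8, 3, 4, 11, 11, 0), (11, 4, 7, 3, 11, 2, 12, 8), (2, 2, 6, 2, 1, 6, 0, 3), (3, 7, 5, 6, 5, 11, 2, 5), (7, 2, 8, 6, 5, 10, 2, 3), (3, 9, 0, 12, 10, 4, 4, 2))

Change of basis e → ω: c = M·v where v = (-13200277, 36826983, -33409162, -18253334, 9365873, 14743840, -5161669, 59543343):
  c_1 = 0*-13200277 + -6*36826983 + 2*-33409162 + 0*-18253334 + -12*9365873 + 3*14743840 + 0*-5161669 + 6*59543343 = 1320880
  c_2 = 0*-13200277 + 0*36826983 + 1*-33409162 + 0*-18253334 + -4*9365873 + 1*14743840 + 0*-5161669 + 1*59543343 = 3414529
  c_3 = 0*-13200277 + 20*36826983 + 0*-33409162 + 10*-18253334 + 5*9365873 + 0*14743840 + 1*-5161669 + -10*59543343 = 240586
  c_4 = 0*-13200277 + -6*36826983 + 4*-33409162 + 1*-18253334 + -20*9365873 + 6*14743840 + 0*-5161669 + 8*59543343 = 4640444
  c_5 = 0*-13200277 + 2*36826983 + -3*-33409162 + 0*-18253334 + 12*9365873 + -3*14743840 + 0*-5161669 + -4*59543343 = 3867036
  c_6 = 0*-13200277 + -7*36826983 + 2*-33409162 + 1*-18253334 + -14*9365873 + 4*14743840 + 0*-5161669 + 7*59543343 = 1796000
  c_7 = 1*-13200277 + 1*36826983 + 0*-33409162 + 0*-18253334 + 4*9365873 + 0*14743840 + 0*-5161669 + -1*59543343 = 1546855
  c_8 = 0*-13200277 + -16*36826983 + 0*-33409162 + -8*-18253334 + -4*9365873 + 0*14743840 + -1*-5161669 + 8*59543343 = 839865
p = 13; digits c_i = Σ_j d_{ij}·13^j, 0 ≤ d_{ij} < 13:
  c_1 = 1320880 = 2·13^0 + 11·13^1 + 2·13^2 + 3·13^3 + 7·13^4 + 3·13^5
  c_2 = 3414529 = 1·13^0 + 4·13^1 + 2·13^2 + 7·13^3 + 2·13^4 + 9·13^5
  c_3 = 240586 = 8·13^0 + 7·13^1 + 6·13^2 + 5·13^3 + 8·13^4
  c_4 = 4640444 = 3·13^0 + 3·13^1 + 2·13^2 + 6·13^3 + 6·13^4 + 12·13^5
  c_5 = 3867036 = 4·13^0 + 11·13^1 + 1·13^2 + 5·13^3 + 5·13^4 + 10·13^5
  c_6 = 1796000 = 11·13^0 + 2·13^1 + 6·13^2 + 11·13^3 + 10·13^4 + 4·13^5
  c_7 = 1546855 = 11·13^0 + 12·13^1 + 0·13^2 + 2·13^3 + 2·13^4 + 4·13^5
  c_8 = 839865 = 0·13^0 + 8·13^1 + 3·13^2 + 5·13^3 + 3·13^4 + 2·13^5
Factor λ_0 = (2, 1, 8, 3, 4, 11, 11, 0)
Factor λ_1 = (11, 4, 7, 3, 11, 2, 12, 8)
Factor λ_2 = (2, 2, 6, 2, 1, 6, 0, 3)
Factor λ_3 = (3, 7, 5, 6, 5, 11, 2, 5)
Factor λ_4 = (7, 2, 8, 6, 5, 10, 2, 3)
Factor λ_5 = (3, 9, 0, 12, 10, 4, 4, 2)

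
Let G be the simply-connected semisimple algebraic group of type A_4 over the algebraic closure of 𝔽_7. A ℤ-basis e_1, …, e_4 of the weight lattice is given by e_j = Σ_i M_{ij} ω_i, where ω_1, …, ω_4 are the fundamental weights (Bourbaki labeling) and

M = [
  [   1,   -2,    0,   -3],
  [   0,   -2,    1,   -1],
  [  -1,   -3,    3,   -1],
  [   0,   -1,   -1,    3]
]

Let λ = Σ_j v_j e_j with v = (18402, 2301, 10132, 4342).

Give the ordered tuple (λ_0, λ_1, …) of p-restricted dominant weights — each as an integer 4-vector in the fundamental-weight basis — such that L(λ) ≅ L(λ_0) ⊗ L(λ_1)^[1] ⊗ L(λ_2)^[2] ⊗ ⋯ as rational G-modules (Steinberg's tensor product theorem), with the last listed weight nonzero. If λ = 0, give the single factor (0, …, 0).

In the fundamental-weight basis, λ has coordinates c = M·v (v = (18402, 2301, 10132, 4342)):
  c_1 = 1*18402 + -2*2301 + 0*10132 + -3*4342 = 774
  c_2 = 0*18402 + -2*2301 + 1*10132 + -1*4342 = 1188
  c_3 = -1*18402 + -3*2301 + 3*10132 + -1*4342 = 749
  c_4 = 0*18402 + -1*2301 + -1*10132 + 3*4342 = 593
p = 7; digits c_i = Σ_j d_{ij}·7^j, 0 ≤ d_{ij} < 7:
  c_1 = 774 = 4·7^0 + 5·7^1 + 1·7^2 + 2·7^3
  c_2 = 1188 = 5·7^0 + 1·7^1 + 3·7^2 + 3·7^3
  c_3 = 749 = 0·7^0 + 2·7^1 + 1·7^2 + 2·7^3
  c_4 = 593 = 5·7^0 + 0·7^1 + 5·7^2 + 1·7^3
Factor λ_0 = (4, 5, 0, 5)
Factor λ_1 = (5, 1, 2, 0)
Factor λ_2 = (1, 3, 1, 5)
Factor λ_3 = (2, 3, 2, 1)

((4, 5, 0, 5), (5, 1, 2, 0), (1, 3, 1, 5), (2, 3, 2, 1))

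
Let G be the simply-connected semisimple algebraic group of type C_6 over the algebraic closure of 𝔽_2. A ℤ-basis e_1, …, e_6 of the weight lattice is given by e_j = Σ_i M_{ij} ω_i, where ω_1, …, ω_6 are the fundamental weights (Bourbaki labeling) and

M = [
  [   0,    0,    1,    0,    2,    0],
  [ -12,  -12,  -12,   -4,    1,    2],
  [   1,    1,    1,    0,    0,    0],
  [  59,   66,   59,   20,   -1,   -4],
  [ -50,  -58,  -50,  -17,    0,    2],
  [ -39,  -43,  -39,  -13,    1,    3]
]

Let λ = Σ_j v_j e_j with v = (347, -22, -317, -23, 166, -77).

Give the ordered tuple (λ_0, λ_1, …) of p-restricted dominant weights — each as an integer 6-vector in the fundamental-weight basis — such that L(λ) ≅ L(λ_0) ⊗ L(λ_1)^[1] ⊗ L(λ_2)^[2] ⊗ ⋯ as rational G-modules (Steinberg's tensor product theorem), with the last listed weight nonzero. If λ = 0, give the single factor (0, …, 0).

((1, 0, 0, 0, 1, 0), (1, 0, 0, 0, 0, 1), (1, 0, 0, 0, 1, 0), (1, 1, 1, 0, 1, 1))

Change of basis e → ω: c = M·v where v = (347, -22, -317, -23, 166, -77):
  c_1 = 0*347 + 0*-22 + 1*-317 + 0*-23 + 2*166 + 0*-77 = 15
  c_2 = -12*347 + -12*-22 + -12*-317 + -4*-23 + 1*166 + 2*-77 = 8
  c_3 = 1*347 + 1*-22 + 1*-317 + 0*-23 + 0*166 + 0*-77 = 8
  c_4 = 59*347 + 66*-22 + 59*-317 + 20*-23 + -1*166 + -4*-77 = 0
  c_5 = -50*347 + -58*-22 + -50*-317 + -17*-23 + 0*166 + 2*-77 = 13
  c_6 = -39*347 + -43*-22 + -39*-317 + -13*-23 + 1*166 + 3*-77 = 10
Expand coordinatewise in base 2:
  c_1 = 15 = 1·2^0 + 1·2^1 + 1·2^2 + 1·2^3
  c_2 = 8 = 0·2^0 + 0·2^1 + 0·2^2 + 1·2^3
  c_3 = 8 = 0·2^0 + 0·2^1 + 0·2^2 + 1·2^3
  c_4 = 0
  c_5 = 13 = 1·2^0 + 0·2^1 + 1·2^2 + 1·2^3
  c_6 = 10 = 0·2^0 + 1·2^1 + 0·2^2 + 1·2^3
λ_0 = (1, 0, 0, 0, 1, 0)
λ_1 = (1, 0, 0, 0, 0, 1)
λ_2 = (1, 0, 0, 0, 1, 0)
λ_3 = (1, 1, 1, 0, 1, 1)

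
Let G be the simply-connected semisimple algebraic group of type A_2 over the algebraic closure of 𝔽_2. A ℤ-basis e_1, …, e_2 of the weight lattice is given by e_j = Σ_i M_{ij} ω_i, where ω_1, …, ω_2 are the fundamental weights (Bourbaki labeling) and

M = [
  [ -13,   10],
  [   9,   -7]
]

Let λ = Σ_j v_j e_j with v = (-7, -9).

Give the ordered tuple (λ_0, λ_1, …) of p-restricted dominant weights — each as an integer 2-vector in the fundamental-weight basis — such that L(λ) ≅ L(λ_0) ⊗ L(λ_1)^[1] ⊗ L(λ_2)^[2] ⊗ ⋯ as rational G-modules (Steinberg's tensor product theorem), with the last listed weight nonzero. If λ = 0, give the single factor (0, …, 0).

Compute c_i = Σ_j M_{ij} v_j with v = (-7, -9):
  c_1 = (-13)·(-7) + (10)·(-9) = 1
  c_2 = (9)·(-7) + (-7)·(-9) = 0
Writing each c_i in base p = 2:
  c_1 = 1 = 1·2^0
  c_2 = 0
Factor λ_0 = (1, 0)

((1, 0),)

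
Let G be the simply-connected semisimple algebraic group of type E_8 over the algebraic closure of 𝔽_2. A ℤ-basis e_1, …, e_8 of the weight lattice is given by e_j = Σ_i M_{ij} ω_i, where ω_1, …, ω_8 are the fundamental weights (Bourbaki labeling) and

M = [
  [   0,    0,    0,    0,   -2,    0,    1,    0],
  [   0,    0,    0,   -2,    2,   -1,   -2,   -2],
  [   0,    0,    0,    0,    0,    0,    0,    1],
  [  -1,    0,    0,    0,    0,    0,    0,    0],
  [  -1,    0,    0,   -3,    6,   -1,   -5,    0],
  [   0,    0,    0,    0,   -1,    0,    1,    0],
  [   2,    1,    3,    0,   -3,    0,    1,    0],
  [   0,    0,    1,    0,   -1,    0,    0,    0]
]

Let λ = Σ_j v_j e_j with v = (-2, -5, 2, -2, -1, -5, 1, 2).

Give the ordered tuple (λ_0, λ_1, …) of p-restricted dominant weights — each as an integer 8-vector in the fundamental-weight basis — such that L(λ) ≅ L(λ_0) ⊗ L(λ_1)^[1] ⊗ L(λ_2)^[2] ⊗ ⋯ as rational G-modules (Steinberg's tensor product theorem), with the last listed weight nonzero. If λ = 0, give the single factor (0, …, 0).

((1, 1, 0, 0, 0, 0, 1, 1), (1, 0, 1, 1, 1, 1, 0, 1))

Compute c_i = Σ_j M_{ij} v_j with v = (-2, -5, 2, -2, -1, -5, 1, 2):
  c_1 = 0*-2 + 0*-5 + 0*2 + 0*-2 + -2*-1 + 0*-5 + 1*1 + 0*2 = 3
  c_2 = 0*-2 + 0*-5 + 0*2 + -2*-2 + 2*-1 + -1*-5 + -2*1 + -2*2 = 1
  c_3 = 0*-2 + 0*-5 + 0*2 + 0*-2 + 0*-1 + 0*-5 + 0*1 + 1*2 = 2
  c_4 = -1*-2 + 0*-5 + 0*2 + 0*-2 + 0*-1 + 0*-5 + 0*1 + 0*2 = 2
  c_5 = -1*-2 + 0*-5 + 0*2 + -3*-2 + 6*-1 + -1*-5 + -5*1 + 0*2 = 2
  c_6 = 0*-2 + 0*-5 + 0*2 + 0*-2 + -1*-1 + 0*-5 + 1*1 + 0*2 = 2
  c_7 = 2*-2 + 1*-5 + 3*2 + 0*-2 + -3*-1 + 0*-5 + 1*1 + 0*2 = 1
  c_8 = 0*-2 + 0*-5 + 1*2 + 0*-2 + -1*-1 + 0*-5 + 0*1 + 0*2 = 3
Writing each c_i in base p = 2:
  c_1 = 3 = 1·2^0 + 1·2^1
  c_2 = 1 = 1·2^0
  c_3 = 2 = 0·2^0 + 1·2^1
  c_4 = 2 = 0·2^0 + 1·2^1
  c_5 = 2 = 0·2^0 + 1·2^1
  c_6 = 2 = 0·2^0 + 1·2^1
  c_7 = 1 = 1·2^0
  c_8 = 3 = 1·2^0 + 1·2^1
λ_0 = (1, 1, 0, 0, 0, 0, 1, 1)
λ_1 = (1, 0, 1, 1, 1, 1, 0, 1)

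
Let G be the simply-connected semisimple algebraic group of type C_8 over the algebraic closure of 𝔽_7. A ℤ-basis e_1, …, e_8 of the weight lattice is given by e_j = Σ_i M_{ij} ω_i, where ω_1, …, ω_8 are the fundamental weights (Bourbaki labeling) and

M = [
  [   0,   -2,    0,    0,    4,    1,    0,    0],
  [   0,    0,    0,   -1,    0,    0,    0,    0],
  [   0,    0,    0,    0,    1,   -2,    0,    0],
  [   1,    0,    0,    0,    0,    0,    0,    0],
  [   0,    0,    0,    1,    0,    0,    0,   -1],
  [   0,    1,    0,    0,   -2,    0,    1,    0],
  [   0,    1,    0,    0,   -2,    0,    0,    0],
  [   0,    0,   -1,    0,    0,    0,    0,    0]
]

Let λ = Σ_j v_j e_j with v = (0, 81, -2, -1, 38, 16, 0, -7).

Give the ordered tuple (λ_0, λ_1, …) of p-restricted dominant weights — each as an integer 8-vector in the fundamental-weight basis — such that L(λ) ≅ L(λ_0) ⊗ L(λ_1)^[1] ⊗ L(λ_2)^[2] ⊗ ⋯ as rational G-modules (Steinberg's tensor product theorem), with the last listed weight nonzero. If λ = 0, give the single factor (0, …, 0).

((6, 1, 6, 0, 6, 5, 5, 2),)

Converting to the ω-basis (c_i = row i of M dotted with v = (0, 81, -2, -1, 38, 16, 0, -7)):
  c_1 = 0*0 + -2*81 + 0*-2 + 0*-1 + 4*38 + 1*16 + 0*0 + 0*-7 = 6
  c_2 = 0*0 + 0*81 + 0*-2 + -1*-1 + 0*38 + 0*16 + 0*0 + 0*-7 = 1
  c_3 = 0*0 + 0*81 + 0*-2 + 0*-1 + 1*38 + -2*16 + 0*0 + 0*-7 = 6
  c_4 = 1*0 + 0*81 + 0*-2 + 0*-1 + 0*38 + 0*16 + 0*0 + 0*-7 = 0
  c_5 = 0*0 + 0*81 + 0*-2 + 1*-1 + 0*38 + 0*16 + 0*0 + -1*-7 = 6
  c_6 = 0*0 + 1*81 + 0*-2 + 0*-1 + -2*38 + 0*16 + 1*0 + 0*-7 = 5
  c_7 = 0*0 + 1*81 + 0*-2 + 0*-1 + -2*38 + 0*16 + 0*0 + 0*-7 = 5
  c_8 = 0*0 + 0*81 + -1*-2 + 0*-1 + 0*38 + 0*16 + 0*0 + 0*-7 = 2
Writing each c_i in base p = 7:
  c_1 = 6 = 6·7^0
  c_2 = 1 = 1·7^0
  c_3 = 6 = 6·7^0
  c_4 = 0
  c_5 = 6 = 6·7^0
  c_6 = 5 = 5·7^0
  c_7 = 5 = 5·7^0
  c_8 = 2 = 2·7^0
Factor λ_0 = (6, 1, 6, 0, 6, 5, 5, 2)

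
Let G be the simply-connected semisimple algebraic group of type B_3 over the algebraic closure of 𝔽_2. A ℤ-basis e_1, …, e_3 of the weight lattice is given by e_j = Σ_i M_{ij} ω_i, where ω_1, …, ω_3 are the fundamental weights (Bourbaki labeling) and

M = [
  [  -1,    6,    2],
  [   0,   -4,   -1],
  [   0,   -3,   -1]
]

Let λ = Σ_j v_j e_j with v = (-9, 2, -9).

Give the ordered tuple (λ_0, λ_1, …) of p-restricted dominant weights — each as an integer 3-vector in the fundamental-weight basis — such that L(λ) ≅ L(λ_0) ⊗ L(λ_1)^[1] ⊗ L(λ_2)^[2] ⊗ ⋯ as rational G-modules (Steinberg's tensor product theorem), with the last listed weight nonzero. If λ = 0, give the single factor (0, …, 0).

((1, 1, 1), (1, 0, 1))

In the fundamental-weight basis, λ has coordinates c = M·v (v = (-9, 2, -9)):
  c_1 = -1*-9 + 6*2 + 2*-9 = 3
  c_2 = 0*-9 + -4*2 + -1*-9 = 1
  c_3 = 0*-9 + -3*2 + -1*-9 = 3
Base-2 expansion of each c_i:
  c_1 = 3 = 1·2^0 + 1·2^1
  c_2 = 1 = 1·2^0
  c_3 = 3 = 1·2^0 + 1·2^1
Factor λ_0 = (1, 1, 1)
Factor λ_1 = (1, 0, 1)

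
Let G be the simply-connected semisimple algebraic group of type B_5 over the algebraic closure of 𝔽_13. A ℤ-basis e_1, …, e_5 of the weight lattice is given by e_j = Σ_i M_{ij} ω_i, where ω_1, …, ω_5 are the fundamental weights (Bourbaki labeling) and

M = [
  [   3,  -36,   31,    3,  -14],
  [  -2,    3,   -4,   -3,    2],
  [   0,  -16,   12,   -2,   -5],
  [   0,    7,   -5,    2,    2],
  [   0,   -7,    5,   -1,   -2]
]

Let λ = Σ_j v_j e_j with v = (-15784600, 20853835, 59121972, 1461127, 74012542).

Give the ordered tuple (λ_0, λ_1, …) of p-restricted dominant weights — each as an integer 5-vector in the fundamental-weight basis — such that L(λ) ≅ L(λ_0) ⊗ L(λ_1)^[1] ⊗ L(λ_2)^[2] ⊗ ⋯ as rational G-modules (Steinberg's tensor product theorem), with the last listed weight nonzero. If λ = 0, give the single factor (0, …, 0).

Compute c_i = Σ_j M_{ij} v_j with v = (-15784600, 20853835, 59121972, 1461127, 74012542):
  c_1 = (3)·(-15784600) + (-36)·(20853835) + 31·59121972 + 3·1461127 + (-14)·(74012542) = 2897065
  c_2 = (-2)·(-15784600) + 3·20853835 + (-4)·(59121972) + (-3)·(1461127) + 2·74012542 = 1284520
  c_3 = (0)·(-15784600) + (-16)·(20853835) + 12·59121972 + (-2)·(1461127) + (-5)·(74012542) = 2817340
  c_4 = (0)·(-15784600) + 7·20853835 + (-5)·(59121972) + 2·1461127 + 2·74012542 = 1314323
  c_5 = (0)·(-15784600) + (-7)·(20853835) + 5·59121972 + (-1)·(1461127) + (-2)·(74012542) = 146804
Base-13 expansion of each c_i:
  c_1 = 2897065 = 2·13^0 + 5·13^1 + 8·13^2 + 5·13^3 + 10·13^4 + 7·13^5
  c_2 = 1284520 = 3·13^0 + 9·13^1 + 8·13^2 + 12·13^3 + 5·13^4 + 3·13^5
  c_3 = 2817340 = 6·13^0 + 8·13^1 + 4·13^2 + 8·13^3 + 7·13^4 + 7·13^5
  c_4 = 1314323 = 10·13^0 + 0·13^1 + 3·13^2 + 0·13^3 + 7·13^4 + 3·13^5
  c_5 = 146804 = 8·13^0 + 8·13^1 + 10·13^2 + 1·13^3 + 5·13^4
Factor λ_0 = (2, 3, 6, 10, 8)
Factor λ_1 = (5, 9, 8, 0, 8)
Factor λ_2 = (8, 8, 4, 3, 10)
Factor λ_3 = (5, 12, 8, 0, 1)
Factor λ_4 = (10, 5, 7, 7, 5)
Factor λ_5 = (7, 3, 7, 3, 0)

((2, 3, 6, 10, 8), (5, 9, 8, 0, 8), (8, 8, 4, 3, 10), (5, 12, 8, 0, 1), (10, 5, 7, 7, 5), (7, 3, 7, 3, 0))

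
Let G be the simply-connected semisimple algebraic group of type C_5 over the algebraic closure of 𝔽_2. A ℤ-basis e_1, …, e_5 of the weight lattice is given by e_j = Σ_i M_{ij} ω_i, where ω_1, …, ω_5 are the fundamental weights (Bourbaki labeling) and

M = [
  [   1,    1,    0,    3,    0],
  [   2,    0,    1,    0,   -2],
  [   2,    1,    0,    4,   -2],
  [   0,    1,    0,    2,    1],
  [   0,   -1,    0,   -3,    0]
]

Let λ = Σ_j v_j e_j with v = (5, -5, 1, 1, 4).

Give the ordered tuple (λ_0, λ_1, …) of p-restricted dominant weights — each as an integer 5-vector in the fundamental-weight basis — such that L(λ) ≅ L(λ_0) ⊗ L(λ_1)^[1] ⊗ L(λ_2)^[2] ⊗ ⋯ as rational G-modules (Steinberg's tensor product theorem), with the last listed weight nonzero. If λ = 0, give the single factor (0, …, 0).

Converting to the ω-basis (c_i = row i of M dotted with v = (5, -5, 1, 1, 4)):
  c_1 = (1)·(5) + (1)·(-5) + (0)·(1) + (3)·(1) + (0)·(4) = 3
  c_2 = (2)·(5) + (0)·(-5) + (1)·(1) + (0)·(1) + (-2)·(4) = 3
  c_3 = (2)·(5) + (1)·(-5) + (0)·(1) + (4)·(1) + (-2)·(4) = 1
  c_4 = (0)·(5) + (1)·(-5) + (0)·(1) + (2)·(1) + (1)·(4) = 1
  c_5 = (0)·(5) + (-1)·(-5) + (0)·(1) + (-3)·(1) + (0)·(4) = 2
p = 2; digits c_i = Σ_j d_{ij}·2^j, 0 ≤ d_{ij} < 2:
  c_1 = 3 = 1·2^0 + 1·2^1
  c_2 = 3 = 1·2^0 + 1·2^1
  c_3 = 1 = 1·2^0
  c_4 = 1 = 1·2^0
  c_5 = 2 = 0·2^0 + 1·2^1
λ_0 = (1, 1, 1, 1, 0)
λ_1 = (1, 1, 0, 0, 1)

((1, 1, 1, 1, 0), (1, 1, 0, 0, 1))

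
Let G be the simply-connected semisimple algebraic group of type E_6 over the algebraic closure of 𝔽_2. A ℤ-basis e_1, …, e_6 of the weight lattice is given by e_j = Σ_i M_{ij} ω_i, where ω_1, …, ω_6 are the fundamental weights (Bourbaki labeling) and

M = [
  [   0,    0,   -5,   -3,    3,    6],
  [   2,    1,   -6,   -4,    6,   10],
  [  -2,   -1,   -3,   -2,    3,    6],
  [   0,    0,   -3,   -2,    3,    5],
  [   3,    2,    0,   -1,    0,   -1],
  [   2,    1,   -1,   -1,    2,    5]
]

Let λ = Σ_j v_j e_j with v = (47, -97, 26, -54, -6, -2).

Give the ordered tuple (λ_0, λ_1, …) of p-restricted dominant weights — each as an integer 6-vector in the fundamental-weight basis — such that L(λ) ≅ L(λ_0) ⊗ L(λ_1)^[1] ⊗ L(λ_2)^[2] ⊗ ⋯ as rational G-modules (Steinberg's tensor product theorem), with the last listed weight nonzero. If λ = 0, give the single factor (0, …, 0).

ω-coordinates c = M·v, v = (47, -97, 26, -54, -6, -2):
  c_1 = (0)·(47) + (0)·(-97) + (-5)·(26) + (-3)·(-54) + (3)·(-6) + (6)·(-2) = 2
  c_2 = (2)·(47) + (1)·(-97) + (-6)·(26) + (-4)·(-54) + (6)·(-6) + (10)·(-2) = 1
  c_3 = (-2)·(47) + (-1)·(-97) + (-3)·(26) + (-2)·(-54) + (3)·(-6) + (6)·(-2) = 3
  c_4 = (0)·(47) + (0)·(-97) + (-3)·(26) + (-2)·(-54) + (3)·(-6) + (5)·(-2) = 2
  c_5 = (3)·(47) + (2)·(-97) + (0)·(26) + (-1)·(-54) + (0)·(-6) + (-1)·(-2) = 3
  c_6 = (2)·(47) + (1)·(-97) + (-1)·(26) + (-1)·(-54) + (2)·(-6) + (5)·(-2) = 3
Writing each c_i in base p = 2:
  c_1 = 2 = 0·2^0 + 1·2^1
  c_2 = 1 = 1·2^0
  c_3 = 3 = 1·2^0 + 1·2^1
  c_4 = 2 = 0·2^0 + 1·2^1
  c_5 = 3 = 1·2^0 + 1·2^1
  c_6 = 3 = 1·2^0 + 1·2^1
Factor λ_0 = (0, 1, 1, 0, 1, 1)
Factor λ_1 = (1, 0, 1, 1, 1, 1)

((0, 1, 1, 0, 1, 1), (1, 0, 1, 1, 1, 1))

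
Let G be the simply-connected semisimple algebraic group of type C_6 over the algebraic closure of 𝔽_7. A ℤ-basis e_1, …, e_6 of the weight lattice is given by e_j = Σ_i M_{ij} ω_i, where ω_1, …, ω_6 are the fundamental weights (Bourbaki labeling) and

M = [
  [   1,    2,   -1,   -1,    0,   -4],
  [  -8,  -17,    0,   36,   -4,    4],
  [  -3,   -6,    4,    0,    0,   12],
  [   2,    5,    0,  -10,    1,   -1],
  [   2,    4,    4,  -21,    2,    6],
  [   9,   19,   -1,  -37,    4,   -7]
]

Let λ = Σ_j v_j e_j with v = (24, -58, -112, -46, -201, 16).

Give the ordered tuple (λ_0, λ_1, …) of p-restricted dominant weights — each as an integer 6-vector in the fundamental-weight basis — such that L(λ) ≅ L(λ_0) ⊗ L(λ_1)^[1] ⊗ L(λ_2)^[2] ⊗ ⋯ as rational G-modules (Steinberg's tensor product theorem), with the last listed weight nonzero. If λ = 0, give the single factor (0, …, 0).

((2, 6, 6, 1, 0, 5), (0, 0, 2, 0, 4, 1))

Change of basis e → ω: c = M·v where v = (24, -58, -112, -46, -201, 16):
  c_1 = 1*24 + 2*-58 + -1*-112 + -1*-46 + 0*-201 + -4*16 = 2
  c_2 = -8*24 + -17*-58 + 0*-112 + 36*-46 + -4*-201 + 4*16 = 6
  c_3 = -3*24 + -6*-58 + 4*-112 + 0*-46 + 0*-201 + 12*16 = 20
  c_4 = 2*24 + 5*-58 + 0*-112 + -10*-46 + 1*-201 + -1*16 = 1
  c_5 = 2*24 + 4*-58 + 4*-112 + -21*-46 + 2*-201 + 6*16 = 28
  c_6 = 9*24 + 19*-58 + -1*-112 + -37*-46 + 4*-201 + -7*16 = 12
Base-7 expansion of each c_i:
  c_1 = 2 = 2·7^0
  c_2 = 6 = 6·7^0
  c_3 = 20 = 6·7^0 + 2·7^1
  c_4 = 1 = 1·7^0
  c_5 = 28 = 0·7^0 + 4·7^1
  c_6 = 12 = 5·7^0 + 1·7^1
λ_0 = (2, 6, 6, 1, 0, 5)
λ_1 = (0, 0, 2, 0, 4, 1)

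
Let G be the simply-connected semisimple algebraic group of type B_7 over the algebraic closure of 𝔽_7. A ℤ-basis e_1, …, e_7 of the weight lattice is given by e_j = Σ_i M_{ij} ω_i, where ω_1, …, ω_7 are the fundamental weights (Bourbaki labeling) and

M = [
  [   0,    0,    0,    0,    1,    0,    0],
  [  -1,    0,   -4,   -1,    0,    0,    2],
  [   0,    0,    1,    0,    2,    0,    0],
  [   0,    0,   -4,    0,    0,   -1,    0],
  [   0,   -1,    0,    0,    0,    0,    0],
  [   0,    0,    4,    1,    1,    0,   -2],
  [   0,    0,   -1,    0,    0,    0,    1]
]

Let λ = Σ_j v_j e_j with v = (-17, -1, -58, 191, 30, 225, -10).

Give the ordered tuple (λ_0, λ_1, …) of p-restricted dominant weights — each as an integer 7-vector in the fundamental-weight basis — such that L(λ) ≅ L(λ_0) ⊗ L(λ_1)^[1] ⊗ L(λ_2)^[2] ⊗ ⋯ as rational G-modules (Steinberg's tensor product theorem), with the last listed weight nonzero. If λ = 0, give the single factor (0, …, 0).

((2, 3, 2, 0, 1, 2, 6), (4, 5, 0, 1, 0, 1, 6))

ω-coordinates c = M·v, v = (-17, -1, -58, 191, 30, 225, -10):
  c_1 = 0*-17 + 0*-1 + 0*-58 + 0*191 + 1*30 + 0*225 + 0*-10 = 30
  c_2 = -1*-17 + 0*-1 + -4*-58 + -1*191 + 0*30 + 0*225 + 2*-10 = 38
  c_3 = 0*-17 + 0*-1 + 1*-58 + 0*191 + 2*30 + 0*225 + 0*-10 = 2
  c_4 = 0*-17 + 0*-1 + -4*-58 + 0*191 + 0*30 + -1*225 + 0*-10 = 7
  c_5 = 0*-17 + -1*-1 + 0*-58 + 0*191 + 0*30 + 0*225 + 0*-10 = 1
  c_6 = 0*-17 + 0*-1 + 4*-58 + 1*191 + 1*30 + 0*225 + -2*-10 = 9
  c_7 = 0*-17 + 0*-1 + -1*-58 + 0*191 + 0*30 + 0*225 + 1*-10 = 48
p = 7; digits c_i = Σ_j d_{ij}·7^j, 0 ≤ d_{ij} < 7:
  c_1 = 30 = 2·7^0 + 4·7^1
  c_2 = 38 = 3·7^0 + 5·7^1
  c_3 = 2 = 2·7^0
  c_4 = 7 = 0·7^0 + 1·7^1
  c_5 = 1 = 1·7^0
  c_6 = 9 = 2·7^0 + 1·7^1
  c_7 = 48 = 6·7^0 + 6·7^1
Factor λ_0 = (2, 3, 2, 0, 1, 2, 6)
Factor λ_1 = (4, 5, 0, 1, 0, 1, 6)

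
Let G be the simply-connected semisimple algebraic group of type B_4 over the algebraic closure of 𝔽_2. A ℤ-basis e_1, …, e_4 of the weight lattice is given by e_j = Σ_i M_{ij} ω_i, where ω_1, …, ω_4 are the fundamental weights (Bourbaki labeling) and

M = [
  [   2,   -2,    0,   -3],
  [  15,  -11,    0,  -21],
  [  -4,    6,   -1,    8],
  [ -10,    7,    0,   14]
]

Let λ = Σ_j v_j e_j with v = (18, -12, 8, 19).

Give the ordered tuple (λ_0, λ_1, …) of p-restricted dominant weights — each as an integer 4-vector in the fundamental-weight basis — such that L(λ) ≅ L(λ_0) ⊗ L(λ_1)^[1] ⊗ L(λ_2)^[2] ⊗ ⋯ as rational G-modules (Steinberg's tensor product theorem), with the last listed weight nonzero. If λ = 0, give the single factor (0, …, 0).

((1, 1, 0, 0), (1, 1, 0, 1))

ω-coordinates c = M·v, v = (18, -12, 8, 19):
  c_1 = 2*18 + -2*-12 + 0*8 + -3*19 = 3
  c_2 = 15*18 + -11*-12 + 0*8 + -21*19 = 3
  c_3 = -4*18 + 6*-12 + -1*8 + 8*19 = 0
  c_4 = -10*18 + 7*-12 + 0*8 + 14*19 = 2
p = 2; digits c_i = Σ_j d_{ij}·2^j, 0 ≤ d_{ij} < 2:
  c_1 = 3 = 1·2^0 + 1·2^1
  c_2 = 3 = 1·2^0 + 1·2^1
  c_3 = 0
  c_4 = 2 = 0·2^0 + 1·2^1
λ_0 = (1, 1, 0, 0)
λ_1 = (1, 1, 0, 1)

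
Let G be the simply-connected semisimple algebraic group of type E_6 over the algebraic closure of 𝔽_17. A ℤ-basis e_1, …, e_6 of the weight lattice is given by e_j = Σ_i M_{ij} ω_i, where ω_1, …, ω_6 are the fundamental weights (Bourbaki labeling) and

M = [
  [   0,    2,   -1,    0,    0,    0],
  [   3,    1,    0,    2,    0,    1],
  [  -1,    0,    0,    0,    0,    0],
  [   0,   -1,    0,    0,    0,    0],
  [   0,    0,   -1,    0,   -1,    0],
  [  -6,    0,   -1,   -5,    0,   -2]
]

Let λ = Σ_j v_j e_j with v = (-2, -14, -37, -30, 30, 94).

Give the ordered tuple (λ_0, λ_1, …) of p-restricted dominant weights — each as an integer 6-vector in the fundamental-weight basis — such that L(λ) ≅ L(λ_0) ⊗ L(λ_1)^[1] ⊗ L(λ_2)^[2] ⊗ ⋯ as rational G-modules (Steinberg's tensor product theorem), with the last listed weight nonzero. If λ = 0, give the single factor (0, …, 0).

In the fundamental-weight basis, λ has coordinates c = M·v (v = (-2, -14, -37, -30, 30, 94)):
  c_1 = (0)·(-2) + (2)·(-14) + (-1)·(-37) + (0)·(-30) + 0·30 + 0·94 = 9
  c_2 = (3)·(-2) + (1)·(-14) + (0)·(-37) + (2)·(-30) + 0·30 + 1·94 = 14
  c_3 = (-1)·(-2) + (0)·(-14) + (0)·(-37) + (0)·(-30) + 0·30 + 0·94 = 2
  c_4 = (0)·(-2) + (-1)·(-14) + (0)·(-37) + (0)·(-30) + 0·30 + 0·94 = 14
  c_5 = (0)·(-2) + (0)·(-14) + (-1)·(-37) + (0)·(-30) + (-1)·(30) + 0·94 = 7
  c_6 = (-6)·(-2) + (0)·(-14) + (-1)·(-37) + (-5)·(-30) + 0·30 + (-2)·(94) = 11
p = 17; digits c_i = Σ_j d_{ij}·17^j, 0 ≤ d_{ij} < 17:
  c_1 = 9 = 9·17^0
  c_2 = 14 = 14·17^0
  c_3 = 2 = 2·17^0
  c_4 = 14 = 14·17^0
  c_5 = 7 = 7·17^0
  c_6 = 11 = 11·17^0
Factor λ_0 = (9, 14, 2, 14, 7, 11)

((9, 14, 2, 14, 7, 11),)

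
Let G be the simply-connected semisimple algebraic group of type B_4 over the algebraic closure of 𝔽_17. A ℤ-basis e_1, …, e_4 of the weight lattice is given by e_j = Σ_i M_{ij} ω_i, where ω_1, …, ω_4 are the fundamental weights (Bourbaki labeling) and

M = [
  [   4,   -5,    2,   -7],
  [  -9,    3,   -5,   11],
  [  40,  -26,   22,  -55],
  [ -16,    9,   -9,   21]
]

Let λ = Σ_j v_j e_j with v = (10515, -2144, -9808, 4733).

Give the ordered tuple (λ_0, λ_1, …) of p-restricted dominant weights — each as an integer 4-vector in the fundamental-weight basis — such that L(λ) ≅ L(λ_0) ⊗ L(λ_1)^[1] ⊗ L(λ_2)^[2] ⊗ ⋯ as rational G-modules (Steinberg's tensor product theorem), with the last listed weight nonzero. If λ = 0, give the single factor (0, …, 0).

ω-coordinates c = M·v, v = (10515, -2144, -9808, 4733):
  c_1 = 4·10515 + (-5)·(-2144) + (2)·(-9808) + (-7)·(4733) = 33
  c_2 = (-9)·(10515) + (3)·(-2144) + (-5)·(-9808) + 11·4733 = 36
  c_3 = 40·10515 + (-26)·(-2144) + (22)·(-9808) + (-55)·(4733) = 253
  c_4 = (-16)·(10515) + (9)·(-2144) + (-9)·(-9808) + 21·4733 = 129
Writing each c_i in base p = 17:
  c_1 = 33 = 16·17^0 + 1·17^1
  c_2 = 36 = 2·17^0 + 2·17^1
  c_3 = 253 = 15·17^0 + 14·17^1
  c_4 = 129 = 10·17^0 + 7·17^1
λ_0 = (16, 2, 15, 10)
λ_1 = (1, 2, 14, 7)

((16, 2, 15, 10), (1, 2, 14, 7))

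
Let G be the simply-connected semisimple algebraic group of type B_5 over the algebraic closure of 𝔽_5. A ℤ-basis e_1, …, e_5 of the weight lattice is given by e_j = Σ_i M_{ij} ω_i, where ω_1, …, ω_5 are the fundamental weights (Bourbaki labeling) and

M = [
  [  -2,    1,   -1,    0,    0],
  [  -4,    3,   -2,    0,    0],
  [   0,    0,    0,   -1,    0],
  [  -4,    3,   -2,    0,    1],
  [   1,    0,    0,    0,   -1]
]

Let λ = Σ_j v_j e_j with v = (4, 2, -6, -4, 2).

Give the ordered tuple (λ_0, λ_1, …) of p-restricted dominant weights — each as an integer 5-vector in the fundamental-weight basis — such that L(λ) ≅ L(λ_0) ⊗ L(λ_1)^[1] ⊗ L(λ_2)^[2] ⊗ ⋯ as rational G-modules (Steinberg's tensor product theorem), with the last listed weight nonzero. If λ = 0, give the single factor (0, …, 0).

Converting to the ω-basis (c_i = row i of M dotted with v = (4, 2, -6, -4, 2)):
  c_1 = (-2)·(4) + (1)·(2) + (-1)·(-6) + (0)·(-4) + (0)·(2) = 0
  c_2 = (-4)·(4) + (3)·(2) + (-2)·(-6) + (0)·(-4) + (0)·(2) = 2
  c_3 = (0)·(4) + (0)·(2) + (0)·(-6) + (-1)·(-4) + (0)·(2) = 4
  c_4 = (-4)·(4) + (3)·(2) + (-2)·(-6) + (0)·(-4) + (1)·(2) = 4
  c_5 = (1)·(4) + (0)·(2) + (0)·(-6) + (0)·(-4) + (-1)·(2) = 2
Writing each c_i in base p = 5:
  c_1 = 0
  c_2 = 2 = 2·5^0
  c_3 = 4 = 4·5^0
  c_4 = 4 = 4·5^0
  c_5 = 2 = 2·5^0
Factor λ_0 = (0, 2, 4, 4, 2)

((0, 2, 4, 4, 2),)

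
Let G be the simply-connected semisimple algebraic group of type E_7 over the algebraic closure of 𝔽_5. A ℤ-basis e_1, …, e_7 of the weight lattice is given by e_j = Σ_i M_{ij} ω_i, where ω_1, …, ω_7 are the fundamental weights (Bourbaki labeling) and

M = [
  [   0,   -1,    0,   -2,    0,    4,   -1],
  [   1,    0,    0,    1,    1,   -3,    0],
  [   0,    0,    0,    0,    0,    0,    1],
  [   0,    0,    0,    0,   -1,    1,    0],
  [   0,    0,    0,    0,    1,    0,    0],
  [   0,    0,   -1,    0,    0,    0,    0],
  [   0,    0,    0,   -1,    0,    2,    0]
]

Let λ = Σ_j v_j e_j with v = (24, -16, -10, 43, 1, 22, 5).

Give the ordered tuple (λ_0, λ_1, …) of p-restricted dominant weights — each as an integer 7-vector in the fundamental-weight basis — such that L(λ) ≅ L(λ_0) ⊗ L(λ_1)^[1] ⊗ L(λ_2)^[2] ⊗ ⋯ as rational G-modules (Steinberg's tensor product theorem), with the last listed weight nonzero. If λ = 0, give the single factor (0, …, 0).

((3, 2, 0, 1, 1, 0, 1), (2, 0, 1, 4, 0, 2, 0))

In the fundamental-weight basis, λ has coordinates c = M·v (v = (24, -16, -10, 43, 1, 22, 5)):
  c_1 = (0)·(24) + (-1)·(-16) + (0)·(-10) + (-2)·(43) + (0)·(1) + (4)·(22) + (-1)·(5) = 13
  c_2 = (1)·(24) + (0)·(-16) + (0)·(-10) + (1)·(43) + (1)·(1) + (-3)·(22) + (0)·(5) = 2
  c_3 = (0)·(24) + (0)·(-16) + (0)·(-10) + (0)·(43) + (0)·(1) + (0)·(22) + (1)·(5) = 5
  c_4 = (0)·(24) + (0)·(-16) + (0)·(-10) + (0)·(43) + (-1)·(1) + (1)·(22) + (0)·(5) = 21
  c_5 = (0)·(24) + (0)·(-16) + (0)·(-10) + (0)·(43) + (1)·(1) + (0)·(22) + (0)·(5) = 1
  c_6 = (0)·(24) + (0)·(-16) + (-1)·(-10) + (0)·(43) + (0)·(1) + (0)·(22) + (0)·(5) = 10
  c_7 = (0)·(24) + (0)·(-16) + (0)·(-10) + (-1)·(43) + (0)·(1) + (2)·(22) + (0)·(5) = 1
p = 5; digits c_i = Σ_j d_{ij}·5^j, 0 ≤ d_{ij} < 5:
  c_1 = 13 = 3·5^0 + 2·5^1
  c_2 = 2 = 2·5^0
  c_3 = 5 = 0·5^0 + 1·5^1
  c_4 = 21 = 1·5^0 + 4·5^1
  c_5 = 1 = 1·5^0
  c_6 = 10 = 0·5^0 + 2·5^1
  c_7 = 1 = 1·5^0
p-restricted factor λ_0 = (3, 2, 0, 1, 1, 0, 1)
p-restricted factor λ_1 = (2, 0, 1, 4, 0, 2, 0)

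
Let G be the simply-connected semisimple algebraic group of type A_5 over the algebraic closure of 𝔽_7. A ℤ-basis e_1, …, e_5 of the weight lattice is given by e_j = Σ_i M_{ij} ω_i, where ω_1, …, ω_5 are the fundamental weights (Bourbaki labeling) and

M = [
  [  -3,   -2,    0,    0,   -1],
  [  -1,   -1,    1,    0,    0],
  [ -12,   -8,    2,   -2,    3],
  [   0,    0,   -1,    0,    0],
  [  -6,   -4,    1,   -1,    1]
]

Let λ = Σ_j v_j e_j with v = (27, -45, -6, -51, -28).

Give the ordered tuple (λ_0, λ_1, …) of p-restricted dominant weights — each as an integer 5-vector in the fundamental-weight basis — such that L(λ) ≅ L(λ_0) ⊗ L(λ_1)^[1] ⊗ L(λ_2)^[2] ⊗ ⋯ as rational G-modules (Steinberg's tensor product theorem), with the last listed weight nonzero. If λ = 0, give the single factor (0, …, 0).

In the fundamental-weight basis, λ has coordinates c = M·v (v = (27, -45, -6, -51, -28)):
  c_1 = -3*27 + -2*-45 + 0*-6 + 0*-51 + -1*-28 = 37
  c_2 = -1*27 + -1*-45 + 1*-6 + 0*-51 + 0*-28 = 12
  c_3 = -12*27 + -8*-45 + 2*-6 + -2*-51 + 3*-28 = 42
  c_4 = 0*27 + 0*-45 + -1*-6 + 0*-51 + 0*-28 = 6
  c_5 = -6*27 + -4*-45 + 1*-6 + -1*-51 + 1*-28 = 35
Writing each c_i in base p = 7:
  c_1 = 37 = 2·7^0 + 5·7^1
  c_2 = 12 = 5·7^0 + 1·7^1
  c_3 = 42 = 0·7^0 + 6·7^1
  c_4 = 6 = 6·7^0
  c_5 = 35 = 0·7^0 + 5·7^1
λ_0 = (2, 5, 0, 6, 0)
λ_1 = (5, 1, 6, 0, 5)

((2, 5, 0, 6, 0), (5, 1, 6, 0, 5))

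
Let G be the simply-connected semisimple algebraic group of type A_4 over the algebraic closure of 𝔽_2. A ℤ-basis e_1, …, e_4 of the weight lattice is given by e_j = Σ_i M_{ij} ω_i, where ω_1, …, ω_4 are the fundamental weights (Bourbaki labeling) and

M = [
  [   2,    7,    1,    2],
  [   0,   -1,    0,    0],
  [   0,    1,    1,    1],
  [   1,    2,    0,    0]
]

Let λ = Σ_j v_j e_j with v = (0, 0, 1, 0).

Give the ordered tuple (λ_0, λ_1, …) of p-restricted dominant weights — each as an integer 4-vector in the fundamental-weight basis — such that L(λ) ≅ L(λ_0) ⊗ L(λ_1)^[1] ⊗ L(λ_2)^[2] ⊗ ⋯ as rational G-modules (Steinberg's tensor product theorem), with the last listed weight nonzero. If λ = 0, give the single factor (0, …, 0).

Converting to the ω-basis (c_i = row i of M dotted with v = (0, 0, 1, 0)):
  c_1 = 2*0 + 7*0 + 1*1 + 2*0 = 1
  c_2 = 0*0 + -1*0 + 0*1 + 0*0 = 0
  c_3 = 0*0 + 1*0 + 1*1 + 1*0 = 1
  c_4 = 1*0 + 2*0 + 0*1 + 0*0 = 0
Writing each c_i in base p = 2:
  c_1 = 1 = 1·2^0
  c_2 = 0
  c_3 = 1 = 1·2^0
  c_4 = 0
p-restricted factor λ_0 = (1, 0, 1, 0)

((1, 0, 1, 0),)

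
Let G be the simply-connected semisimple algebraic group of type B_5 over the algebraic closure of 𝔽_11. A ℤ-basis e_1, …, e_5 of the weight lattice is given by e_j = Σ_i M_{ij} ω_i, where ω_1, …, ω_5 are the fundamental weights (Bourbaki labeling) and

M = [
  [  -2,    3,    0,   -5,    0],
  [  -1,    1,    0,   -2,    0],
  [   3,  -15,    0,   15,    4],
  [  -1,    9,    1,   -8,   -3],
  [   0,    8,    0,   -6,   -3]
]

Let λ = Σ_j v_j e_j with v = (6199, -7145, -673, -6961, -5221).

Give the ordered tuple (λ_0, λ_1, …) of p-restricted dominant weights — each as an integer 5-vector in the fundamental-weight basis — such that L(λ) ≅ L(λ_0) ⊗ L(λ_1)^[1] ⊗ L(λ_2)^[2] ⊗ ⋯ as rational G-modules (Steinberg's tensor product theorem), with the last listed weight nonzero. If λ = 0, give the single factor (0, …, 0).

((4, 6, 0, 9, 5), (0, 8, 10, 4, 2), (8, 4, 3, 1, 2))

Change of basis e → ω: c = M·v where v = (6199, -7145, -673, -6961, -5221):
  c_1 = (-2)·(6199) + (3)·(-7145) + (0)·(-673) + (-5)·(-6961) + (0)·(-5221) = 972
  c_2 = (-1)·(6199) + (1)·(-7145) + (0)·(-673) + (-2)·(-6961) + (0)·(-5221) = 578
  c_3 = (3)·(6199) + (-15)·(-7145) + (0)·(-673) + (15)·(-6961) + (4)·(-5221) = 473
  c_4 = (-1)·(6199) + (9)·(-7145) + (1)·(-673) + (-8)·(-6961) + (-3)·(-5221) = 174
  c_5 = (0)·(6199) + (8)·(-7145) + (0)·(-673) + (-6)·(-6961) + (-3)·(-5221) = 269
p = 11; digits c_i = Σ_j d_{ij}·11^j, 0 ≤ d_{ij} < 11:
  c_1 = 972 = 4·11^0 + 0·11^1 + 8·11^2
  c_2 = 578 = 6·11^0 + 8·11^1 + 4·11^2
  c_3 = 473 = 0·11^0 + 10·11^1 + 3·11^2
  c_4 = 174 = 9·11^0 + 4·11^1 + 1·11^2
  c_5 = 269 = 5·11^0 + 2·11^1 + 2·11^2
Factor λ_0 = (4, 6, 0, 9, 5)
Factor λ_1 = (0, 8, 10, 4, 2)
Factor λ_2 = (8, 4, 3, 1, 2)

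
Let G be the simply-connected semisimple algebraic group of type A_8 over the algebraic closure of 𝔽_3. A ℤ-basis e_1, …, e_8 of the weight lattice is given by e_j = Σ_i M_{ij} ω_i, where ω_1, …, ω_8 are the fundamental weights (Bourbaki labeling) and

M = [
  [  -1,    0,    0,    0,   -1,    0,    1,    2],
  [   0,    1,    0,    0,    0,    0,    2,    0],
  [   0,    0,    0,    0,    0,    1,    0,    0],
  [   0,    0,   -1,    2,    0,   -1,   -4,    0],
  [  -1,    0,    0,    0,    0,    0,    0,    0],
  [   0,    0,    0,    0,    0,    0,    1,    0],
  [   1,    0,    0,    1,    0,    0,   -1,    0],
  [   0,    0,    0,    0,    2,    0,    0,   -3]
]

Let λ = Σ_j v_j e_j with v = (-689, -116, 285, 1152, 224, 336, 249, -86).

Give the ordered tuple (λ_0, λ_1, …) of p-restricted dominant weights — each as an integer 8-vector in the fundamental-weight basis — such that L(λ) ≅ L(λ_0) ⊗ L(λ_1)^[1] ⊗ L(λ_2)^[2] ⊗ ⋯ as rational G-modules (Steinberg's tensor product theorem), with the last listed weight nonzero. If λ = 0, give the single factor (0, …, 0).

Compute c_i = Σ_j M_{ij} v_j with v = (-689, -116, 285, 1152, 224, 336, 249, -86):
  c_1 = -1*-689 + 0*-116 + 0*285 + 0*1152 + -1*224 + 0*336 + 1*249 + 2*-86 = 542
  c_2 = 0*-689 + 1*-116 + 0*285 + 0*1152 + 0*224 + 0*336 + 2*249 + 0*-86 = 382
  c_3 = 0*-689 + 0*-116 + 0*285 + 0*1152 + 0*224 + 1*336 + 0*249 + 0*-86 = 336
  c_4 = 0*-689 + 0*-116 + -1*285 + 2*1152 + 0*224 + -1*336 + -4*249 + 0*-86 = 687
  c_5 = -1*-689 + 0*-116 + 0*285 + 0*1152 + 0*224 + 0*336 + 0*249 + 0*-86 = 689
  c_6 = 0*-689 + 0*-116 + 0*285 + 0*1152 + 0*224 + 0*336 + 1*249 + 0*-86 = 249
  c_7 = 1*-689 + 0*-116 + 0*285 + 1*1152 + 0*224 + 0*336 + -1*249 + 0*-86 = 214
  c_8 = 0*-689 + 0*-116 + 0*285 + 0*1152 + 2*224 + 0*336 + 0*249 + -3*-86 = 706
p = 3; digits c_i = Σ_j d_{ij}·3^j, 0 ≤ d_{ij} < 3:
  c_1 = 542 = 2·3^0 + 0·3^1 + 0·3^2 + 2·3^3 + 0·3^4 + 2·3^5
  c_2 = 382 = 1·3^0 + 1·3^1 + 0·3^2 + 2·3^3 + 1·3^4 + 1·3^5
  c_3 = 336 = 0·3^0 + 1·3^1 + 1·3^2 + 0·3^3 + 1·3^4 + 1·3^5
  c_4 = 687 = 0·3^0 + 1·3^1 + 1·3^2 + 1·3^3 + 2·3^4 + 2·3^5
  c_5 = 689 = 2·3^0 + 1·3^1 + 1·3^2 + 1·3^3 + 2·3^4 + 2·3^5
  c_6 = 249 = 0·3^0 + 2·3^1 + 0·3^2 + 0·3^3 + 0·3^4 + 1·3^5
  c_7 = 214 = 1·3^0 + 2·3^1 + 2·3^2 + 1·3^3 + 2·3^4
  c_8 = 706 = 1·3^0 + 1·3^1 + 0·3^2 + 2·3^3 + 2·3^4 + 2·3^5
Factor λ_0 = (2, 1, 0, 0, 2, 0, 1, 1)
Factor λ_1 = (0, 1, 1, 1, 1, 2, 2, 1)
Factor λ_2 = (0, 0, 1, 1, 1, 0, 2, 0)
Factor λ_3 = (2, 2, 0, 1, 1, 0, 1, 2)
Factor λ_4 = (0, 1, 1, 2, 2, 0, 2, 2)
Factor λ_5 = (2, 1, 1, 2, 2, 1, 0, 2)

((2, 1, 0, 0, 2, 0, 1, 1), (0, 1, 1, 1, 1, 2, 2, 1), (0, 0, 1, 1, 1, 0, 2, 0), (2, 2, 0, 1, 1, 0, 1, 2), (0, 1, 1, 2, 2, 0, 2, 2), (2, 1, 1, 2, 2, 1, 0, 2))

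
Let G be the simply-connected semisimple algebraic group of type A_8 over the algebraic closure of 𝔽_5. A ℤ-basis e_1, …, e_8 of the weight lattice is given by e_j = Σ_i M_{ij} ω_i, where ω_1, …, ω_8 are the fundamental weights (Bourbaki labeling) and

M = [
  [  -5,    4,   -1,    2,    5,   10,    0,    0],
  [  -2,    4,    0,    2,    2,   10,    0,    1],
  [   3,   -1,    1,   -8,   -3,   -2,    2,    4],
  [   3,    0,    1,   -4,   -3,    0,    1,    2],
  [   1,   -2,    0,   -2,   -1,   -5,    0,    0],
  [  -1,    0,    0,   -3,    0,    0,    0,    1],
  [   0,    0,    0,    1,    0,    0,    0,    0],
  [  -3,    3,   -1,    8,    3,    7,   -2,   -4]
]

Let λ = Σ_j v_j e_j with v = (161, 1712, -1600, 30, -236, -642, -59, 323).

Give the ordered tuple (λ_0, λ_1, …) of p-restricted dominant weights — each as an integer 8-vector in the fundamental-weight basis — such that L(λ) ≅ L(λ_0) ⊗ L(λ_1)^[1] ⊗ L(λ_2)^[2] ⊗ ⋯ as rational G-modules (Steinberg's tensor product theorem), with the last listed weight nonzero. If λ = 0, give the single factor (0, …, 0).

((3, 2, 2, 3, 3, 2, 0, 2), (0, 3, 4, 1, 4, 4, 1, 3), (4, 0, 3, 2, 4, 2, 1, 4))

Compute c_i = Σ_j M_{ij} v_j with v = (161, 1712, -1600, 30, -236, -642, -59, 323):
  c_1 = (-5)·(161) + (4)·(1712) + (-1)·(-1600) + (2)·(30) + (5)·(-236) + (10)·(-642) + (0)·(-59) + (0)·(323) = 103
  c_2 = (-2)·(161) + (4)·(1712) + (0)·(-1600) + (2)·(30) + (2)·(-236) + (10)·(-642) + (0)·(-59) + (1)·(323) = 17
  c_3 = (3)·(161) + (-1)·(1712) + (1)·(-1600) + (-8)·(30) + (-3)·(-236) + (-2)·(-642) + (2)·(-59) + (4)·(323) = 97
  c_4 = (3)·(161) + (0)·(1712) + (1)·(-1600) + (-4)·(30) + (-3)·(-236) + (0)·(-642) + (1)·(-59) + (2)·(323) = 58
  c_5 = (1)·(161) + (-2)·(1712) + (0)·(-1600) + (-2)·(30) + (-1)·(-236) + (-5)·(-642) + (0)·(-59) + (0)·(323) = 123
  c_6 = (-1)·(161) + (0)·(1712) + (0)·(-1600) + (-3)·(30) + (0)·(-236) + (0)·(-642) + (0)·(-59) + (1)·(323) = 72
  c_7 = (0)·(161) + (0)·(1712) + (0)·(-1600) + (1)·(30) + (0)·(-236) + (0)·(-642) + (0)·(-59) + (0)·(323) = 30
  c_8 = (-3)·(161) + (3)·(1712) + (-1)·(-1600) + (8)·(30) + (3)·(-236) + (7)·(-642) + (-2)·(-59) + (-4)·(323) = 117
Expand coordinatewise in base 5:
  c_1 = 103 = 3·5^0 + 0·5^1 + 4·5^2
  c_2 = 17 = 2·5^0 + 3·5^1
  c_3 = 97 = 2·5^0 + 4·5^1 + 3·5^2
  c_4 = 58 = 3·5^0 + 1·5^1 + 2·5^2
  c_5 = 123 = 3·5^0 + 4·5^1 + 4·5^2
  c_6 = 72 = 2·5^0 + 4·5^1 + 2·5^2
  c_7 = 30 = 0·5^0 + 1·5^1 + 1·5^2
  c_8 = 117 = 2·5^0 + 3·5^1 + 4·5^2
Factor λ_0 = (3, 2, 2, 3, 3, 2, 0, 2)
Factor λ_1 = (0, 3, 4, 1, 4, 4, 1, 3)
Factor λ_2 = (4, 0, 3, 2, 4, 2, 1, 4)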